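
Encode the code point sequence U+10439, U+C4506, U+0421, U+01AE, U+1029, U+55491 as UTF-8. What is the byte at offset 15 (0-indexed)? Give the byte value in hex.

0xF1

U+10439 → 4-byte form F0 90 90 B9 at offsets 0–3.
U+C4506 → 4-byte form F3 84 94 86 at offsets 4–7.
U+0421 → 2-byte form D0 A1 at offsets 8–9.
U+01AE → 2-byte form C6 AE at offsets 10–11.
U+1029 → 3-byte form E1 80 A9 at offsets 12–14.
U+55491 → 4-byte form F1 95 92 91 at offsets 15–18.
Offset 15 falls in char 6's range; it's byte 1 of F1 95 92 91 = 0xF1.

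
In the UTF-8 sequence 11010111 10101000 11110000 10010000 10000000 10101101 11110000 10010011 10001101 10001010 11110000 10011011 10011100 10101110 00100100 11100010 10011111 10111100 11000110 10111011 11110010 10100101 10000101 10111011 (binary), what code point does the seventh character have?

U+01BB

Offset 0: leading byte 0xD7 = 11010111 → 2-byte char #1 = D7 A8.
Offset 2: leading byte 0xF0 = 11110000 → 4-byte char #2 = F0 90 80 AD.
Offset 6: leading byte 0xF0 = 11110000 → 4-byte char #3 = F0 93 8D 8A.
Offset 10: leading byte 0xF0 = 11110000 → 4-byte char #4 = F0 9B 9C AE.
Offset 14: leading byte 0x24 = 00100100 → 1-byte char #5 = 24.
Offset 15: leading byte 0xE2 = 11100010 → 3-byte char #6 = E2 9F BC.
Offset 18: leading byte 0xC6 = 11000110 → 2-byte char #7 = C6 BB.
Leading byte 0xC6 = 11000110 matches 110xxxxx → 2-byte sequence.
Byte 1: 0xC6 = 11000110, payload 00110 (5 bits).
Byte 2: 0xBB = 10111011 (10xxxxxx ✓), payload 111011.
Concatenate: 00110111011 = 0x1BB (11 bits → U+01BB).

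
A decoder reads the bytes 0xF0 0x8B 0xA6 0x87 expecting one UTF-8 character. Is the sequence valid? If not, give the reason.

invalid (overlong encoding)

Leading byte 0xF0 = 11110000 → 4-byte form.
Continuation bytes all match 10xxxxxx. Payload decodes to 0xB987.
But 0xB987 < 0x10000, the minimum for a 4-byte sequence — this is an overlong encoding.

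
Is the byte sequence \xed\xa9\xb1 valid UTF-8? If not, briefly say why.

Structurally a 3-byte sequence; payload = 0xDA71.
But 0xDA71 is in U+D800–U+DFFF, the surrogate range. Surrogates are not Unicode scalar values and are forbidden in UTF-8.

invalid (encodes a surrogate (U+D800–U+DFFF))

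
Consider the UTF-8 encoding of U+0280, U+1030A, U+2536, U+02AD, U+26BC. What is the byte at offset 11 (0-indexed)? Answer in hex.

0xE2

U+0280 → 2-byte form CA 80 at offsets 0–1.
U+1030A → 4-byte form F0 90 8C 8A at offsets 2–5.
U+2536 → 3-byte form E2 94 B6 at offsets 6–8.
U+02AD → 2-byte form CA AD at offsets 9–10.
U+26BC → 3-byte form E2 9A BC at offsets 11–13.
Offset 11 falls in char 5's range; it's byte 1 of E2 9A BC = 0xE2.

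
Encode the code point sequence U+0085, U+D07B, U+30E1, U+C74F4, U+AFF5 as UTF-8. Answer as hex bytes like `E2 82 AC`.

U+0085: 2-byte form → C2 85.
U+D07B: 3-byte form → ED 81 BB.
U+30E1: 3-byte form → E3 83 A1.
U+C74F4: 4-byte form → F3 87 93 B4.
U+AFF5: 3-byte form → EA BF B5.
Concatenated (15 bytes): C2 85 ED 81 BB E3 83 A1 F3 87 93 B4 EA BF B5.

C2 85 ED 81 BB E3 83 A1 F3 87 93 B4 EA BF B5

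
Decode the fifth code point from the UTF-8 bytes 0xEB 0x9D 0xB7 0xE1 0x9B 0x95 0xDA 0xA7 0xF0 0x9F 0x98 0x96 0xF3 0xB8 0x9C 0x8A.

Offset 0: leading byte 0xEB = 11101011 → 3-byte char #1 = EB 9D B7.
Offset 3: leading byte 0xE1 = 11100001 → 3-byte char #2 = E1 9B 95.
Offset 6: leading byte 0xDA = 11011010 → 2-byte char #3 = DA A7.
Offset 8: leading byte 0xF0 = 11110000 → 4-byte char #4 = F0 9F 98 96.
Offset 12: leading byte 0xF3 = 11110011 → 4-byte char #5 = F3 B8 9C 8A.
Leading byte 0xF3 = 11110011 matches 11110xxx → 4-byte sequence.
Byte 1: 0xF3 = 11110011, payload 011 (3 bits).
Byte 2: 0xB8 = 10111000 (10xxxxxx ✓), payload 111000.
Byte 3: 0x9C = 10011100 (10xxxxxx ✓), payload 011100.
Byte 4: 0x8A = 10001010 (10xxxxxx ✓), payload 001010.
Concatenate: 011111000011100001010 = 0xF870A (21 bits → U+F870A).

U+F870A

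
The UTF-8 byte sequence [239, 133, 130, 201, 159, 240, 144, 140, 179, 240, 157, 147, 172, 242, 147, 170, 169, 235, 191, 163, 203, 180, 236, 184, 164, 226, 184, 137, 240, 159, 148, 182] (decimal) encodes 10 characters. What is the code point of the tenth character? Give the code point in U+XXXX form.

Offset 0: leading byte 0xEF = 11101111 → 3-byte char #1 = EF 85 82.
Offset 3: leading byte 0xC9 = 11001001 → 2-byte char #2 = C9 9F.
Offset 5: leading byte 0xF0 = 11110000 → 4-byte char #3 = F0 90 8C B3.
Offset 9: leading byte 0xF0 = 11110000 → 4-byte char #4 = F0 9D 93 AC.
Offset 13: leading byte 0xF2 = 11110010 → 4-byte char #5 = F2 93 AA A9.
Offset 17: leading byte 0xEB = 11101011 → 3-byte char #6 = EB BF A3.
Offset 20: leading byte 0xCB = 11001011 → 2-byte char #7 = CB B4.
Offset 22: leading byte 0xEC = 11101100 → 3-byte char #8 = EC B8 A4.
Offset 25: leading byte 0xE2 = 11100010 → 3-byte char #9 = E2 B8 89.
Offset 28: leading byte 0xF0 = 11110000 → 4-byte char #10 = F0 9F 94 B6.
Leading byte 0xF0 = 11110000 matches 11110xxx → 4-byte sequence.
Byte 1: 0xF0 = 11110000, payload 000 (3 bits).
Byte 2: 0x9F = 10011111 (10xxxxxx ✓), payload 011111.
Byte 3: 0x94 = 10010100 (10xxxxxx ✓), payload 010100.
Byte 4: 0xB6 = 10110110 (10xxxxxx ✓), payload 110110.
Concatenate: 000011111010100110110 = 0x1F536 (21 bits → U+1F536).

U+1F536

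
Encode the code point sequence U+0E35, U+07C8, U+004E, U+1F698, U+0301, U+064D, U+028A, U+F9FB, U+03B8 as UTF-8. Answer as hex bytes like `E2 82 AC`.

E0 B8 B5 DF 88 4E F0 9F 9A 98 CC 81 D9 8D CA 8A EF A7 BB CE B8

U+0E35: 3-byte form → E0 B8 B5.
U+07C8: 2-byte form → DF 88.
U+004E: 1-byte form → 4E.
U+1F698: 4-byte form → F0 9F 9A 98.
U+0301: 2-byte form → CC 81.
U+064D: 2-byte form → D9 8D.
U+028A: 2-byte form → CA 8A.
U+F9FB: 3-byte form → EF A7 BB.
U+03B8: 2-byte form → CE B8.
Concatenated (21 bytes): E0 B8 B5 DF 88 4E F0 9F 9A 98 CC 81 D9 8D CA 8A EF A7 BB CE B8.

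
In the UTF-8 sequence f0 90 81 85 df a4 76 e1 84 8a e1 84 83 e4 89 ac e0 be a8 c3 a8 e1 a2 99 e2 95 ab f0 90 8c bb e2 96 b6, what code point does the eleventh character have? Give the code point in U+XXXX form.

U+1033B

Offset 0: leading byte 0xF0 = 11110000 → 4-byte char #1 = F0 90 81 85.
Offset 4: leading byte 0xDF = 11011111 → 2-byte char #2 = DF A4.
Offset 6: leading byte 0x76 = 01110110 → 1-byte char #3 = 76.
Offset 7: leading byte 0xE1 = 11100001 → 3-byte char #4 = E1 84 8A.
Offset 10: leading byte 0xE1 = 11100001 → 3-byte char #5 = E1 84 83.
Offset 13: leading byte 0xE4 = 11100100 → 3-byte char #6 = E4 89 AC.
Offset 16: leading byte 0xE0 = 11100000 → 3-byte char #7 = E0 BE A8.
Offset 19: leading byte 0xC3 = 11000011 → 2-byte char #8 = C3 A8.
Offset 21: leading byte 0xE1 = 11100001 → 3-byte char #9 = E1 A2 99.
Offset 24: leading byte 0xE2 = 11100010 → 3-byte char #10 = E2 95 AB.
Offset 27: leading byte 0xF0 = 11110000 → 4-byte char #11 = F0 90 8C BB.
Leading byte 0xF0 = 11110000 matches 11110xxx → 4-byte sequence.
Byte 1: 0xF0 = 11110000, payload 000 (3 bits).
Byte 2: 0x90 = 10010000 (10xxxxxx ✓), payload 010000.
Byte 3: 0x8C = 10001100 (10xxxxxx ✓), payload 001100.
Byte 4: 0xBB = 10111011 (10xxxxxx ✓), payload 111011.
Concatenate: 000010000001100111011 = 0x1033B (21 bits → U+1033B).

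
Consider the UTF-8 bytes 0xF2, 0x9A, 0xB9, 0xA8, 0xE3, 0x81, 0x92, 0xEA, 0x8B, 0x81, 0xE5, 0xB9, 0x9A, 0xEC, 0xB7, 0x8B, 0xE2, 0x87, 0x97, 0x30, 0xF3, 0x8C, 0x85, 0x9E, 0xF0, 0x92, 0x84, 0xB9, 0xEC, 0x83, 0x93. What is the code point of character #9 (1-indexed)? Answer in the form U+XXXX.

Offset 0: leading byte 0xF2 = 11110010 → 4-byte char #1 = F2 9A B9 A8.
Offset 4: leading byte 0xE3 = 11100011 → 3-byte char #2 = E3 81 92.
Offset 7: leading byte 0xEA = 11101010 → 3-byte char #3 = EA 8B 81.
Offset 10: leading byte 0xE5 = 11100101 → 3-byte char #4 = E5 B9 9A.
Offset 13: leading byte 0xEC = 11101100 → 3-byte char #5 = EC B7 8B.
Offset 16: leading byte 0xE2 = 11100010 → 3-byte char #6 = E2 87 97.
Offset 19: leading byte 0x30 = 00110000 → 1-byte char #7 = 30.
Offset 20: leading byte 0xF3 = 11110011 → 4-byte char #8 = F3 8C 85 9E.
Offset 24: leading byte 0xF0 = 11110000 → 4-byte char #9 = F0 92 84 B9.
Leading byte 0xF0 = 11110000 matches 11110xxx → 4-byte sequence.
Byte 1: 0xF0 = 11110000, payload 000 (3 bits).
Byte 2: 0x92 = 10010010 (10xxxxxx ✓), payload 010010.
Byte 3: 0x84 = 10000100 (10xxxxxx ✓), payload 000100.
Byte 4: 0xB9 = 10111001 (10xxxxxx ✓), payload 111001.
Concatenate: 000010010000100111001 = 0x12139 (21 bits → U+12139).

U+12139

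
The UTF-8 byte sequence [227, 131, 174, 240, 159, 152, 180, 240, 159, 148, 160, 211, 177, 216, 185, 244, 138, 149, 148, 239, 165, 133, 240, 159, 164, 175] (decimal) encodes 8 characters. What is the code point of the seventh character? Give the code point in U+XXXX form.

Offset 0: leading byte 0xE3 = 11100011 → 3-byte char #1 = E3 83 AE.
Offset 3: leading byte 0xF0 = 11110000 → 4-byte char #2 = F0 9F 98 B4.
Offset 7: leading byte 0xF0 = 11110000 → 4-byte char #3 = F0 9F 94 A0.
Offset 11: leading byte 0xD3 = 11010011 → 2-byte char #4 = D3 B1.
Offset 13: leading byte 0xD8 = 11011000 → 2-byte char #5 = D8 B9.
Offset 15: leading byte 0xF4 = 11110100 → 4-byte char #6 = F4 8A 95 94.
Offset 19: leading byte 0xEF = 11101111 → 3-byte char #7 = EF A5 85.
Leading byte 0xEF = 11101111 matches 1110xxxx → 3-byte sequence.
Byte 1: 0xEF = 11101111, payload 1111 (4 bits).
Byte 2: 0xA5 = 10100101 (10xxxxxx ✓), payload 100101.
Byte 3: 0x85 = 10000101 (10xxxxxx ✓), payload 000101.
Concatenate: 1111100101000101 = 0xF945 (16 bits → U+F945).

U+F945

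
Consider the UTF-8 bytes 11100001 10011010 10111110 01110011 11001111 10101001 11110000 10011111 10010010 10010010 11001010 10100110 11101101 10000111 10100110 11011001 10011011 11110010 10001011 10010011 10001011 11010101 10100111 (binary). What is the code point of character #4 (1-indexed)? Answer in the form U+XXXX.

U+1F492

Offset 0: leading byte 0xE1 = 11100001 → 3-byte char #1 = E1 9A BE.
Offset 3: leading byte 0x73 = 01110011 → 1-byte char #2 = 73.
Offset 4: leading byte 0xCF = 11001111 → 2-byte char #3 = CF A9.
Offset 6: leading byte 0xF0 = 11110000 → 4-byte char #4 = F0 9F 92 92.
Leading byte 0xF0 = 11110000 matches 11110xxx → 4-byte sequence.
Byte 1: 0xF0 = 11110000, payload 000 (3 bits).
Byte 2: 0x9F = 10011111 (10xxxxxx ✓), payload 011111.
Byte 3: 0x92 = 10010010 (10xxxxxx ✓), payload 010010.
Byte 4: 0x92 = 10010010 (10xxxxxx ✓), payload 010010.
Concatenate: 000011111010010010010 = 0x1F492 (21 bits → U+1F492).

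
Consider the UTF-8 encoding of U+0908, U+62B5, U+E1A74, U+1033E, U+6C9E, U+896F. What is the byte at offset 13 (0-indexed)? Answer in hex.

U+0908 → 3-byte form E0 A4 88 at offsets 0–2.
U+62B5 → 3-byte form E6 8A B5 at offsets 3–5.
U+E1A74 → 4-byte form F3 A1 A9 B4 at offsets 6–9.
U+1033E → 4-byte form F0 90 8C BE at offsets 10–13.
Offset 13 falls in char 4's range; it's byte 4 of F0 90 8C BE = 0xBE.

0xBE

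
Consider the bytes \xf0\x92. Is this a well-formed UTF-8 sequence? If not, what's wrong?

Leading byte 0xF0 = 11110000 → 4-byte form, but only 2 bytes are present.

invalid (sequence truncated)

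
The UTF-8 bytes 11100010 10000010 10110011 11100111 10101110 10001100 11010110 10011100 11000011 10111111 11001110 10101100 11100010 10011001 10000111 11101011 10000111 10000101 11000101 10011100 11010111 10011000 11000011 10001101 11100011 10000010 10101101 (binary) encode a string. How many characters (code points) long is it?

Byte at offset 0: 0xE2 = 11100010 → 3-byte char (#1). Advance 3.
Byte at offset 3: 0xE7 = 11100111 → 3-byte char (#2). Advance 3.
Byte at offset 6: 0xD6 = 11010110 → 2-byte char (#3). Advance 2.
Byte at offset 8: 0xC3 = 11000011 → 2-byte char (#4). Advance 2.
Byte at offset 10: 0xCE = 11001110 → 2-byte char (#5). Advance 2.
Byte at offset 12: 0xE2 = 11100010 → 3-byte char (#6). Advance 3.
Byte at offset 15: 0xEB = 11101011 → 3-byte char (#7). Advance 3.
Byte at offset 18: 0xC5 = 11000101 → 2-byte char (#8). Advance 2.
Byte at offset 20: 0xD7 = 11010111 → 2-byte char (#9). Advance 2.
Byte at offset 22: 0xC3 = 11000011 → 2-byte char (#10). Advance 2.
Byte at offset 24: 0xE3 = 11100011 → 3-byte char (#11). Advance 3.
Reached end at offset 27 after 11 code points.

11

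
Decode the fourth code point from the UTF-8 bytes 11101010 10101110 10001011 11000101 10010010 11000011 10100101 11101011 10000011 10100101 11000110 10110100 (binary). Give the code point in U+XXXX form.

Offset 0: leading byte 0xEA = 11101010 → 3-byte char #1 = EA AE 8B.
Offset 3: leading byte 0xC5 = 11000101 → 2-byte char #2 = C5 92.
Offset 5: leading byte 0xC3 = 11000011 → 2-byte char #3 = C3 A5.
Offset 7: leading byte 0xEB = 11101011 → 3-byte char #4 = EB 83 A5.
Leading byte 0xEB = 11101011 matches 1110xxxx → 3-byte sequence.
Byte 1: 0xEB = 11101011, payload 1011 (4 bits).
Byte 2: 0x83 = 10000011 (10xxxxxx ✓), payload 000011.
Byte 3: 0xA5 = 10100101 (10xxxxxx ✓), payload 100101.
Concatenate: 1011000011100101 = 0xB0E5 (16 bits → U+B0E5).

U+B0E5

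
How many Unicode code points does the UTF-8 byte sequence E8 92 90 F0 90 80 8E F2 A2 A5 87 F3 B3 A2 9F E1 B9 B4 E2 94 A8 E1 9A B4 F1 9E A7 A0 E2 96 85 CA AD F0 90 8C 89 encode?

11

Byte at offset 0: 0xE8 = 11101000 → 3-byte char (#1). Advance 3.
Byte at offset 3: 0xF0 = 11110000 → 4-byte char (#2). Advance 4.
Byte at offset 7: 0xF2 = 11110010 → 4-byte char (#3). Advance 4.
Byte at offset 11: 0xF3 = 11110011 → 4-byte char (#4). Advance 4.
Byte at offset 15: 0xE1 = 11100001 → 3-byte char (#5). Advance 3.
Byte at offset 18: 0xE2 = 11100010 → 3-byte char (#6). Advance 3.
Byte at offset 21: 0xE1 = 11100001 → 3-byte char (#7). Advance 3.
Byte at offset 24: 0xF1 = 11110001 → 4-byte char (#8). Advance 4.
Byte at offset 28: 0xE2 = 11100010 → 3-byte char (#9). Advance 3.
Byte at offset 31: 0xCA = 11001010 → 2-byte char (#10). Advance 2.
Byte at offset 33: 0xF0 = 11110000 → 4-byte char (#11). Advance 4.
Reached end at offset 37 after 11 code points.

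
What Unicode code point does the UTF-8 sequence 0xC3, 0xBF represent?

U+00FF

Leading byte 0xC3 = 11000011 matches 110xxxxx → 2-byte sequence.
Byte 1: 0xC3 = 11000011, payload 00011 (5 bits).
Byte 2: 0xBF = 10111111 (10xxxxxx ✓), payload 111111.
Concatenate: 00011111111 = 0xFF (11 bits → U+00FF).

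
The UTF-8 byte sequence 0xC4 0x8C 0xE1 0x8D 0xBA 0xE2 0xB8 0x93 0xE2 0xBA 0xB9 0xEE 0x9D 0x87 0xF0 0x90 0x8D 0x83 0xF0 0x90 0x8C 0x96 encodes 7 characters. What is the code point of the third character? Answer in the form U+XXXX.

Offset 0: leading byte 0xC4 = 11000100 → 2-byte char #1 = C4 8C.
Offset 2: leading byte 0xE1 = 11100001 → 3-byte char #2 = E1 8D BA.
Offset 5: leading byte 0xE2 = 11100010 → 3-byte char #3 = E2 B8 93.
Leading byte 0xE2 = 11100010 matches 1110xxxx → 3-byte sequence.
Byte 1: 0xE2 = 11100010, payload 0010 (4 bits).
Byte 2: 0xB8 = 10111000 (10xxxxxx ✓), payload 111000.
Byte 3: 0x93 = 10010011 (10xxxxxx ✓), payload 010011.
Concatenate: 0010111000010011 = 0x2E13 (16 bits → U+2E13).

U+2E13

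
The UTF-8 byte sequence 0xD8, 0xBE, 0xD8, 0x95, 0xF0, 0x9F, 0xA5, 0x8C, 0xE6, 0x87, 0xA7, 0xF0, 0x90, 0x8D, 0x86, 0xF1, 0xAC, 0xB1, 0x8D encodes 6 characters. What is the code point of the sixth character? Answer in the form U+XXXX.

Offset 0: leading byte 0xD8 = 11011000 → 2-byte char #1 = D8 BE.
Offset 2: leading byte 0xD8 = 11011000 → 2-byte char #2 = D8 95.
Offset 4: leading byte 0xF0 = 11110000 → 4-byte char #3 = F0 9F A5 8C.
Offset 8: leading byte 0xE6 = 11100110 → 3-byte char #4 = E6 87 A7.
Offset 11: leading byte 0xF0 = 11110000 → 4-byte char #5 = F0 90 8D 86.
Offset 15: leading byte 0xF1 = 11110001 → 4-byte char #6 = F1 AC B1 8D.
Leading byte 0xF1 = 11110001 matches 11110xxx → 4-byte sequence.
Byte 1: 0xF1 = 11110001, payload 001 (3 bits).
Byte 2: 0xAC = 10101100 (10xxxxxx ✓), payload 101100.
Byte 3: 0xB1 = 10110001 (10xxxxxx ✓), payload 110001.
Byte 4: 0x8D = 10001101 (10xxxxxx ✓), payload 001101.
Concatenate: 001101100110001001101 = 0x6CC4D (21 bits → U+6CC4D).

U+6CC4D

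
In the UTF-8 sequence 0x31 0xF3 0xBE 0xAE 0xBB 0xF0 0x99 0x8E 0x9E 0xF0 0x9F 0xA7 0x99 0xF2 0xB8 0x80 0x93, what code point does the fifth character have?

U+B8013

Offset 0: leading byte 0x31 = 00110001 → 1-byte char #1 = 31.
Offset 1: leading byte 0xF3 = 11110011 → 4-byte char #2 = F3 BE AE BB.
Offset 5: leading byte 0xF0 = 11110000 → 4-byte char #3 = F0 99 8E 9E.
Offset 9: leading byte 0xF0 = 11110000 → 4-byte char #4 = F0 9F A7 99.
Offset 13: leading byte 0xF2 = 11110010 → 4-byte char #5 = F2 B8 80 93.
Leading byte 0xF2 = 11110010 matches 11110xxx → 4-byte sequence.
Byte 1: 0xF2 = 11110010, payload 010 (3 bits).
Byte 2: 0xB8 = 10111000 (10xxxxxx ✓), payload 111000.
Byte 3: 0x80 = 10000000 (10xxxxxx ✓), payload 000000.
Byte 4: 0x93 = 10010011 (10xxxxxx ✓), payload 010011.
Concatenate: 010111000000000010011 = 0xB8013 (21 bits → U+B8013).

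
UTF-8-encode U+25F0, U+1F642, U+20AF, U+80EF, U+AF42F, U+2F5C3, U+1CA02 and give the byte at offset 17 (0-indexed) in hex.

0xF0

U+25F0 → 3-byte form E2 97 B0 at offsets 0–2.
U+1F642 → 4-byte form F0 9F 99 82 at offsets 3–6.
U+20AF → 3-byte form E2 82 AF at offsets 7–9.
U+80EF → 3-byte form E8 83 AF at offsets 10–12.
U+AF42F → 4-byte form F2 AF 90 AF at offsets 13–16.
U+2F5C3 → 4-byte form F0 AF 97 83 at offsets 17–20.
Offset 17 falls in char 6's range; it's byte 1 of F0 AF 97 83 = 0xF0.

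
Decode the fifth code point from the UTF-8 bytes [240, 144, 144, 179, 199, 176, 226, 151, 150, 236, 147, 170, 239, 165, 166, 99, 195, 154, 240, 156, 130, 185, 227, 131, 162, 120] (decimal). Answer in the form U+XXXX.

U+F966

Offset 0: leading byte 0xF0 = 11110000 → 4-byte char #1 = F0 90 90 B3.
Offset 4: leading byte 0xC7 = 11000111 → 2-byte char #2 = C7 B0.
Offset 6: leading byte 0xE2 = 11100010 → 3-byte char #3 = E2 97 96.
Offset 9: leading byte 0xEC = 11101100 → 3-byte char #4 = EC 93 AA.
Offset 12: leading byte 0xEF = 11101111 → 3-byte char #5 = EF A5 A6.
Leading byte 0xEF = 11101111 matches 1110xxxx → 3-byte sequence.
Byte 1: 0xEF = 11101111, payload 1111 (4 bits).
Byte 2: 0xA5 = 10100101 (10xxxxxx ✓), payload 100101.
Byte 3: 0xA6 = 10100110 (10xxxxxx ✓), payload 100110.
Concatenate: 1111100101100110 = 0xF966 (16 bits → U+F966).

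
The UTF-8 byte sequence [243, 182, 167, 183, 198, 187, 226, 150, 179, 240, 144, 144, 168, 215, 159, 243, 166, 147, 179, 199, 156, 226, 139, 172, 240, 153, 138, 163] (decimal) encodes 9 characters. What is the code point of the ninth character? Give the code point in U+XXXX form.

Offset 0: leading byte 0xF3 = 11110011 → 4-byte char #1 = F3 B6 A7 B7.
Offset 4: leading byte 0xC6 = 11000110 → 2-byte char #2 = C6 BB.
Offset 6: leading byte 0xE2 = 11100010 → 3-byte char #3 = E2 96 B3.
Offset 9: leading byte 0xF0 = 11110000 → 4-byte char #4 = F0 90 90 A8.
Offset 13: leading byte 0xD7 = 11010111 → 2-byte char #5 = D7 9F.
Offset 15: leading byte 0xF3 = 11110011 → 4-byte char #6 = F3 A6 93 B3.
Offset 19: leading byte 0xC7 = 11000111 → 2-byte char #7 = C7 9C.
Offset 21: leading byte 0xE2 = 11100010 → 3-byte char #8 = E2 8B AC.
Offset 24: leading byte 0xF0 = 11110000 → 4-byte char #9 = F0 99 8A A3.
Leading byte 0xF0 = 11110000 matches 11110xxx → 4-byte sequence.
Byte 1: 0xF0 = 11110000, payload 000 (3 bits).
Byte 2: 0x99 = 10011001 (10xxxxxx ✓), payload 011001.
Byte 3: 0x8A = 10001010 (10xxxxxx ✓), payload 001010.
Byte 4: 0xA3 = 10100011 (10xxxxxx ✓), payload 100011.
Concatenate: 000011001001010100011 = 0x192A3 (21 bits → U+192A3).

U+192A3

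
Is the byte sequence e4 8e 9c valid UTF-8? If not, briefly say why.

Leading byte 0xE4 = 11100100 → 3-byte form.
Continuation bytes 0x8E=10001110, 0x9C=10011100 all match 10xxxxxx.
Decoded value 0x439C is ≥ 0x800 (shortest form) and not a surrogate.

valid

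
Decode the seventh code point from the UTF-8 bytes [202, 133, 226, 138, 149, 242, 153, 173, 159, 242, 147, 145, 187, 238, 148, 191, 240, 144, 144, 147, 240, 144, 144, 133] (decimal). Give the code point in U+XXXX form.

U+10405

Offset 0: leading byte 0xCA = 11001010 → 2-byte char #1 = CA 85.
Offset 2: leading byte 0xE2 = 11100010 → 3-byte char #2 = E2 8A 95.
Offset 5: leading byte 0xF2 = 11110010 → 4-byte char #3 = F2 99 AD 9F.
Offset 9: leading byte 0xF2 = 11110010 → 4-byte char #4 = F2 93 91 BB.
Offset 13: leading byte 0xEE = 11101110 → 3-byte char #5 = EE 94 BF.
Offset 16: leading byte 0xF0 = 11110000 → 4-byte char #6 = F0 90 90 93.
Offset 20: leading byte 0xF0 = 11110000 → 4-byte char #7 = F0 90 90 85.
Leading byte 0xF0 = 11110000 matches 11110xxx → 4-byte sequence.
Byte 1: 0xF0 = 11110000, payload 000 (3 bits).
Byte 2: 0x90 = 10010000 (10xxxxxx ✓), payload 010000.
Byte 3: 0x90 = 10010000 (10xxxxxx ✓), payload 010000.
Byte 4: 0x85 = 10000101 (10xxxxxx ✓), payload 000101.
Concatenate: 000010000010000000101 = 0x10405 (21 bits → U+10405).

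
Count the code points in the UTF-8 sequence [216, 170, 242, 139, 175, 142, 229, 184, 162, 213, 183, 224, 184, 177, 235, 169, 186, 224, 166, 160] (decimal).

7

Byte at offset 0: 0xD8 = 11011000 → 2-byte char (#1). Advance 2.
Byte at offset 2: 0xF2 = 11110010 → 4-byte char (#2). Advance 4.
Byte at offset 6: 0xE5 = 11100101 → 3-byte char (#3). Advance 3.
Byte at offset 9: 0xD5 = 11010101 → 2-byte char (#4). Advance 2.
Byte at offset 11: 0xE0 = 11100000 → 3-byte char (#5). Advance 3.
Byte at offset 14: 0xEB = 11101011 → 3-byte char (#6). Advance 3.
Byte at offset 17: 0xE0 = 11100000 → 3-byte char (#7). Advance 3.
Reached end at offset 20 after 7 code points.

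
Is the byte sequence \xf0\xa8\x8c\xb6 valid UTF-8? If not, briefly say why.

valid

Leading byte 0xF0 = 11110000 → 4-byte form.
Continuation bytes 0xA8=10101000, 0x8C=10001100, 0xB6=10110110 all match 10xxxxxx.
Decoded value 0x28336 is ≥ 0x10000 (shortest form) and not a surrogate.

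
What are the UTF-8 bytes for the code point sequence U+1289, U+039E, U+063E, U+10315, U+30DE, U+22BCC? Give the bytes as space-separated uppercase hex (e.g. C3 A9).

U+1289: 3-byte form → E1 8A 89.
U+039E: 2-byte form → CE 9E.
U+063E: 2-byte form → D8 BE.
U+10315: 4-byte form → F0 90 8C 95.
U+30DE: 3-byte form → E3 83 9E.
U+22BCC: 4-byte form → F0 A2 AF 8C.
Concatenated (18 bytes): E1 8A 89 CE 9E D8 BE F0 90 8C 95 E3 83 9E F0 A2 AF 8C.

E1 8A 89 CE 9E D8 BE F0 90 8C 95 E3 83 9E F0 A2 AF 8C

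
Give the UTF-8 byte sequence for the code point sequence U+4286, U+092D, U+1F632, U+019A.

E4 8A 86 E0 A4 AD F0 9F 98 B2 C6 9A

U+4286: 3-byte form → E4 8A 86.
U+092D: 3-byte form → E0 A4 AD.
U+1F632: 4-byte form → F0 9F 98 B2.
U+019A: 2-byte form → C6 9A.
Concatenated (12 bytes): E4 8A 86 E0 A4 AD F0 9F 98 B2 C6 9A.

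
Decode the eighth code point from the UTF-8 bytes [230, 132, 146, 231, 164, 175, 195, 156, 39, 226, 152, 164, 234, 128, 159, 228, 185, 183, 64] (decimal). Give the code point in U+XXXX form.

Offset 0: leading byte 0xE6 = 11100110 → 3-byte char #1 = E6 84 92.
Offset 3: leading byte 0xE7 = 11100111 → 3-byte char #2 = E7 A4 AF.
Offset 6: leading byte 0xC3 = 11000011 → 2-byte char #3 = C3 9C.
Offset 8: leading byte 0x27 = 00100111 → 1-byte char #4 = 27.
Offset 9: leading byte 0xE2 = 11100010 → 3-byte char #5 = E2 98 A4.
Offset 12: leading byte 0xEA = 11101010 → 3-byte char #6 = EA 80 9F.
Offset 15: leading byte 0xE4 = 11100100 → 3-byte char #7 = E4 B9 B7.
Offset 18: leading byte 0x40 = 01000000 → 1-byte char #8 = 40.
Leading byte 0x40 = 01000000 matches 0xxxxxxx → 1-byte sequence.
Byte 1: 0x40 = 01000000, payload 1000000 (7 bits).
Concatenate: 1000000 = 0x40 (7 bits → U+0040).

U+0040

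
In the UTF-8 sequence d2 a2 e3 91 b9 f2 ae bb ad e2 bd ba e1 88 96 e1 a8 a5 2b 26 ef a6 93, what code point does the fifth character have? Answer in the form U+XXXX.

U+1216

Offset 0: leading byte 0xD2 = 11010010 → 2-byte char #1 = D2 A2.
Offset 2: leading byte 0xE3 = 11100011 → 3-byte char #2 = E3 91 B9.
Offset 5: leading byte 0xF2 = 11110010 → 4-byte char #3 = F2 AE BB AD.
Offset 9: leading byte 0xE2 = 11100010 → 3-byte char #4 = E2 BD BA.
Offset 12: leading byte 0xE1 = 11100001 → 3-byte char #5 = E1 88 96.
Leading byte 0xE1 = 11100001 matches 1110xxxx → 3-byte sequence.
Byte 1: 0xE1 = 11100001, payload 0001 (4 bits).
Byte 2: 0x88 = 10001000 (10xxxxxx ✓), payload 001000.
Byte 3: 0x96 = 10010110 (10xxxxxx ✓), payload 010110.
Concatenate: 0001001000010110 = 0x1216 (16 bits → U+1216).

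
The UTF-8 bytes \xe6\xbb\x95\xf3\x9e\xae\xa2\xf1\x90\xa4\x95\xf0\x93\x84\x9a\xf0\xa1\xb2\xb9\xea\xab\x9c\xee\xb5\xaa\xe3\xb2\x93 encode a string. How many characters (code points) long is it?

8

Byte at offset 0: 0xE6 = 11100110 → 3-byte char (#1). Advance 3.
Byte at offset 3: 0xF3 = 11110011 → 4-byte char (#2). Advance 4.
Byte at offset 7: 0xF1 = 11110001 → 4-byte char (#3). Advance 4.
Byte at offset 11: 0xF0 = 11110000 → 4-byte char (#4). Advance 4.
Byte at offset 15: 0xF0 = 11110000 → 4-byte char (#5). Advance 4.
Byte at offset 19: 0xEA = 11101010 → 3-byte char (#6). Advance 3.
Byte at offset 22: 0xEE = 11101110 → 3-byte char (#7). Advance 3.
Byte at offset 25: 0xE3 = 11100011 → 3-byte char (#8). Advance 3.
Reached end at offset 28 after 8 code points.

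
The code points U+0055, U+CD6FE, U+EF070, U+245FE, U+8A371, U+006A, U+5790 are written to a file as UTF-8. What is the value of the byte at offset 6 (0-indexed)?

U+0055 → 1-byte form 55 at offsets 0–0.
U+CD6FE → 4-byte form F3 8D 9B BE at offsets 1–4.
U+EF070 → 4-byte form F3 AF 81 B0 at offsets 5–8.
Offset 6 falls in char 3's range; it's byte 2 of F3 AF 81 B0 = 0xAF.

0xAF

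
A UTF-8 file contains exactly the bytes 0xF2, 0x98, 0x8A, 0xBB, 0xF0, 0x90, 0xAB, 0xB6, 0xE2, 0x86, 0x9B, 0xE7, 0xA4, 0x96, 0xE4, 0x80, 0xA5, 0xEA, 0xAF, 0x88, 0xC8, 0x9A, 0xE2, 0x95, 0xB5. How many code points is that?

8

Byte at offset 0: 0xF2 = 11110010 → 4-byte char (#1). Advance 4.
Byte at offset 4: 0xF0 = 11110000 → 4-byte char (#2). Advance 4.
Byte at offset 8: 0xE2 = 11100010 → 3-byte char (#3). Advance 3.
Byte at offset 11: 0xE7 = 11100111 → 3-byte char (#4). Advance 3.
Byte at offset 14: 0xE4 = 11100100 → 3-byte char (#5). Advance 3.
Byte at offset 17: 0xEA = 11101010 → 3-byte char (#6). Advance 3.
Byte at offset 20: 0xC8 = 11001000 → 2-byte char (#7). Advance 2.
Byte at offset 22: 0xE2 = 11100010 → 3-byte char (#8). Advance 3.
Reached end at offset 25 after 8 code points.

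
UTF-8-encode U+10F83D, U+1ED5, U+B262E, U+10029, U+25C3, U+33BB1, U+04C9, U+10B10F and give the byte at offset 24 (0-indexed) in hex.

U+10F83D → 4-byte form F4 8F A0 BD at offsets 0–3.
U+1ED5 → 3-byte form E1 BB 95 at offsets 4–6.
U+B262E → 4-byte form F2 B2 98 AE at offsets 7–10.
U+10029 → 4-byte form F0 90 80 A9 at offsets 11–14.
U+25C3 → 3-byte form E2 97 83 at offsets 15–17.
U+33BB1 → 4-byte form F0 B3 AE B1 at offsets 18–21.
U+04C9 → 2-byte form D3 89 at offsets 22–23.
U+10B10F → 4-byte form F4 8B 84 8F at offsets 24–27.
Offset 24 falls in char 8's range; it's byte 1 of F4 8B 84 8F = 0xF4.

0xF4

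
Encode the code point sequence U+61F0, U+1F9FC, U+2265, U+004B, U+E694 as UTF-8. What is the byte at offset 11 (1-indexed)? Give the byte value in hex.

0x4B

1-indexed offset 11 is 0-indexed offset 10.
U+61F0 → 3-byte form E6 87 B0 at offsets 0–2.
U+1F9FC → 4-byte form F0 9F A7 BC at offsets 3–6.
U+2265 → 3-byte form E2 89 A5 at offsets 7–9.
U+004B → 1-byte form 4B at offsets 10–10.
Offset 10 falls in char 4's range; it's byte 1 of 4B = 0x4B.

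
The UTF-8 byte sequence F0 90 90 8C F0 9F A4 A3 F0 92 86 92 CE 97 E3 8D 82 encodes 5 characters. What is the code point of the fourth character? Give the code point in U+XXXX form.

U+0397

Offset 0: leading byte 0xF0 = 11110000 → 4-byte char #1 = F0 90 90 8C.
Offset 4: leading byte 0xF0 = 11110000 → 4-byte char #2 = F0 9F A4 A3.
Offset 8: leading byte 0xF0 = 11110000 → 4-byte char #3 = F0 92 86 92.
Offset 12: leading byte 0xCE = 11001110 → 2-byte char #4 = CE 97.
Leading byte 0xCE = 11001110 matches 110xxxxx → 2-byte sequence.
Byte 1: 0xCE = 11001110, payload 01110 (5 bits).
Byte 2: 0x97 = 10010111 (10xxxxxx ✓), payload 010111.
Concatenate: 01110010111 = 0x397 (11 bits → U+0397).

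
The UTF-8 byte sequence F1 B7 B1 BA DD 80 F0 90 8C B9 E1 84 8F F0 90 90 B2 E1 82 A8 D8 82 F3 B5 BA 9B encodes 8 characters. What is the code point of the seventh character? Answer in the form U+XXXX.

U+0602

Offset 0: leading byte 0xF1 = 11110001 → 4-byte char #1 = F1 B7 B1 BA.
Offset 4: leading byte 0xDD = 11011101 → 2-byte char #2 = DD 80.
Offset 6: leading byte 0xF0 = 11110000 → 4-byte char #3 = F0 90 8C B9.
Offset 10: leading byte 0xE1 = 11100001 → 3-byte char #4 = E1 84 8F.
Offset 13: leading byte 0xF0 = 11110000 → 4-byte char #5 = F0 90 90 B2.
Offset 17: leading byte 0xE1 = 11100001 → 3-byte char #6 = E1 82 A8.
Offset 20: leading byte 0xD8 = 11011000 → 2-byte char #7 = D8 82.
Leading byte 0xD8 = 11011000 matches 110xxxxx → 2-byte sequence.
Byte 1: 0xD8 = 11011000, payload 11000 (5 bits).
Byte 2: 0x82 = 10000010 (10xxxxxx ✓), payload 000010.
Concatenate: 11000000010 = 0x602 (11 bits → U+0602).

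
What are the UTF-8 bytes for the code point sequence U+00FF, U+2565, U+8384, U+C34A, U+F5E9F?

U+00FF: 2-byte form → C3 BF.
U+2565: 3-byte form → E2 95 A5.
U+8384: 3-byte form → E8 8E 84.
U+C34A: 3-byte form → EC 8D 8A.
U+F5E9F: 4-byte form → F3 B5 BA 9F.
Concatenated (15 bytes): C3 BF E2 95 A5 E8 8E 84 EC 8D 8A F3 B5 BA 9F.

C3 BF E2 95 A5 E8 8E 84 EC 8D 8A F3 B5 BA 9F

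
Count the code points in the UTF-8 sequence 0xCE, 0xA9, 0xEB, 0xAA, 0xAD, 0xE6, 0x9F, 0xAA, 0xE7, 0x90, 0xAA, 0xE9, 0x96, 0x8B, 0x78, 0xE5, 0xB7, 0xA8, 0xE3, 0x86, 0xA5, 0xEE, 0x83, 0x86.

9

Byte at offset 0: 0xCE = 11001110 → 2-byte char (#1). Advance 2.
Byte at offset 2: 0xEB = 11101011 → 3-byte char (#2). Advance 3.
Byte at offset 5: 0xE6 = 11100110 → 3-byte char (#3). Advance 3.
Byte at offset 8: 0xE7 = 11100111 → 3-byte char (#4). Advance 3.
Byte at offset 11: 0xE9 = 11101001 → 3-byte char (#5). Advance 3.
Byte at offset 14: 0x78 = 01111000 → 1-byte char (#6). Advance 1.
Byte at offset 15: 0xE5 = 11100101 → 3-byte char (#7). Advance 3.
Byte at offset 18: 0xE3 = 11100011 → 3-byte char (#8). Advance 3.
Byte at offset 21: 0xEE = 11101110 → 3-byte char (#9). Advance 3.
Reached end at offset 24 after 9 code points.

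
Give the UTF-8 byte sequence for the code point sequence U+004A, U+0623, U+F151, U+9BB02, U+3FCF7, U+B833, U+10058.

U+004A: 1-byte form → 4A.
U+0623: 2-byte form → D8 A3.
U+F151: 3-byte form → EF 85 91.
U+9BB02: 4-byte form → F2 9B AC 82.
U+3FCF7: 4-byte form → F0 BF B3 B7.
U+B833: 3-byte form → EB A0 B3.
U+10058: 4-byte form → F0 90 81 98.
Concatenated (21 bytes): 4A D8 A3 EF 85 91 F2 9B AC 82 F0 BF B3 B7 EB A0 B3 F0 90 81 98.

4A D8 A3 EF 85 91 F2 9B AC 82 F0 BF B3 B7 EB A0 B3 F0 90 81 98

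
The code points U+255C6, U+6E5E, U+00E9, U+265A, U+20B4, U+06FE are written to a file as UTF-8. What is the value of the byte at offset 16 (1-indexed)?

1-indexed offset 16 is 0-indexed offset 15.
U+255C6 → 4-byte form F0 A5 97 86 at offsets 0–3.
U+6E5E → 3-byte form E6 B9 9E at offsets 4–6.
U+00E9 → 2-byte form C3 A9 at offsets 7–8.
U+265A → 3-byte form E2 99 9A at offsets 9–11.
U+20B4 → 3-byte form E2 82 B4 at offsets 12–14.
U+06FE → 2-byte form DB BE at offsets 15–16.
Offset 15 falls in char 6's range; it's byte 1 of DB BE = 0xDB.

0xDB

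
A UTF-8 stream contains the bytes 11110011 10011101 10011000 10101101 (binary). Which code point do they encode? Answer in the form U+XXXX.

Leading byte 0xF3 = 11110011 matches 11110xxx → 4-byte sequence.
Byte 1: 0xF3 = 11110011, payload 011 (3 bits).
Byte 2: 0x9D = 10011101 (10xxxxxx ✓), payload 011101.
Byte 3: 0x98 = 10011000 (10xxxxxx ✓), payload 011000.
Byte 4: 0xAD = 10101101 (10xxxxxx ✓), payload 101101.
Concatenate: 011011101011000101101 = 0xDD62D (21 bits → U+DD62D).

U+DD62D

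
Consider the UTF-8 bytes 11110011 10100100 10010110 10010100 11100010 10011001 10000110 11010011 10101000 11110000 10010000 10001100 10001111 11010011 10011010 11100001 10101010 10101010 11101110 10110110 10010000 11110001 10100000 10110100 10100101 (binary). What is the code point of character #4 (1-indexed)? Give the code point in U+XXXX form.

U+1030F

Offset 0: leading byte 0xF3 = 11110011 → 4-byte char #1 = F3 A4 96 94.
Offset 4: leading byte 0xE2 = 11100010 → 3-byte char #2 = E2 99 86.
Offset 7: leading byte 0xD3 = 11010011 → 2-byte char #3 = D3 A8.
Offset 9: leading byte 0xF0 = 11110000 → 4-byte char #4 = F0 90 8C 8F.
Leading byte 0xF0 = 11110000 matches 11110xxx → 4-byte sequence.
Byte 1: 0xF0 = 11110000, payload 000 (3 bits).
Byte 2: 0x90 = 10010000 (10xxxxxx ✓), payload 010000.
Byte 3: 0x8C = 10001100 (10xxxxxx ✓), payload 001100.
Byte 4: 0x8F = 10001111 (10xxxxxx ✓), payload 001111.
Concatenate: 000010000001100001111 = 0x1030F (21 bits → U+1030F).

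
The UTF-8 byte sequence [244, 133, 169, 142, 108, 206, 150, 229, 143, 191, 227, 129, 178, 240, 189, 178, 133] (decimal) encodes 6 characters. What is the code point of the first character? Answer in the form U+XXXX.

Offset 0: leading byte 0xF4 = 11110100 → 4-byte char #1 = F4 85 A9 8E.
Leading byte 0xF4 = 11110100 matches 11110xxx → 4-byte sequence.
Byte 1: 0xF4 = 11110100, payload 100 (3 bits).
Byte 2: 0x85 = 10000101 (10xxxxxx ✓), payload 000101.
Byte 3: 0xA9 = 10101001 (10xxxxxx ✓), payload 101001.
Byte 4: 0x8E = 10001110 (10xxxxxx ✓), payload 001110.
Concatenate: 100000101101001001110 = 0x105A4E (21 bits → U+105A4E).

U+105A4E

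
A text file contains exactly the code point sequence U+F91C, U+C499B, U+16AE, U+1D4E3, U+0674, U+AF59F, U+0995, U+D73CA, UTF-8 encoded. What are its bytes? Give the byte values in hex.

U+F91C: 3-byte form → EF A4 9C.
U+C499B: 4-byte form → F3 84 A6 9B.
U+16AE: 3-byte form → E1 9A AE.
U+1D4E3: 4-byte form → F0 9D 93 A3.
U+0674: 2-byte form → D9 B4.
U+AF59F: 4-byte form → F2 AF 96 9F.
U+0995: 3-byte form → E0 A6 95.
U+D73CA: 4-byte form → F3 97 8F 8A.
Concatenated (27 bytes): EF A4 9C F3 84 A6 9B E1 9A AE F0 9D 93 A3 D9 B4 F2 AF 96 9F E0 A6 95 F3 97 8F 8A.

EF A4 9C F3 84 A6 9B E1 9A AE F0 9D 93 A3 D9 B4 F2 AF 96 9F E0 A6 95 F3 97 8F 8A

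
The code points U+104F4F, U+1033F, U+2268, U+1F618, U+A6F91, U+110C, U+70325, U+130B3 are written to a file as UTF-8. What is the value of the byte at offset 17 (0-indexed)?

0xBE

U+104F4F → 4-byte form F4 84 BD 8F at offsets 0–3.
U+1033F → 4-byte form F0 90 8C BF at offsets 4–7.
U+2268 → 3-byte form E2 89 A8 at offsets 8–10.
U+1F618 → 4-byte form F0 9F 98 98 at offsets 11–14.
U+A6F91 → 4-byte form F2 A6 BE 91 at offsets 15–18.
Offset 17 falls in char 5's range; it's byte 3 of F2 A6 BE 91 = 0xBE.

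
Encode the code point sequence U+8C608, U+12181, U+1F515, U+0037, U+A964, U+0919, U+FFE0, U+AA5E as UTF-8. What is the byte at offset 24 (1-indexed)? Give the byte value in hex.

1-indexed offset 24 is 0-indexed offset 23.
U+8C608 → 4-byte form F2 8C 98 88 at offsets 0–3.
U+12181 → 4-byte form F0 92 86 81 at offsets 4–7.
U+1F515 → 4-byte form F0 9F 94 95 at offsets 8–11.
U+0037 → 1-byte form 37 at offsets 12–12.
U+A964 → 3-byte form EA A5 A4 at offsets 13–15.
U+0919 → 3-byte form E0 A4 99 at offsets 16–18.
U+FFE0 → 3-byte form EF BF A0 at offsets 19–21.
U+AA5E → 3-byte form EA A9 9E at offsets 22–24.
Offset 23 falls in char 8's range; it's byte 2 of EA A9 9E = 0xA9.

0xA9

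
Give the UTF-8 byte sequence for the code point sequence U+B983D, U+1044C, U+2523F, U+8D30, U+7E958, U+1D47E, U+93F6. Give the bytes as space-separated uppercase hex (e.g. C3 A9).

U+B983D: 4-byte form → F2 B9 A0 BD.
U+1044C: 4-byte form → F0 90 91 8C.
U+2523F: 4-byte form → F0 A5 88 BF.
U+8D30: 3-byte form → E8 B4 B0.
U+7E958: 4-byte form → F1 BE A5 98.
U+1D47E: 4-byte form → F0 9D 91 BE.
U+93F6: 3-byte form → E9 8F B6.
Concatenated (26 bytes): F2 B9 A0 BD F0 90 91 8C F0 A5 88 BF E8 B4 B0 F1 BE A5 98 F0 9D 91 BE E9 8F B6.

F2 B9 A0 BD F0 90 91 8C F0 A5 88 BF E8 B4 B0 F1 BE A5 98 F0 9D 91 BE E9 8F B6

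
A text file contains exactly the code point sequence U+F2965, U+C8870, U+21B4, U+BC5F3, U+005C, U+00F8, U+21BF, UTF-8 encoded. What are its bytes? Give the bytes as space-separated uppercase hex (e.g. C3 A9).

U+F2965: 4-byte form → F3 B2 A5 A5.
U+C8870: 4-byte form → F3 88 A1 B0.
U+21B4: 3-byte form → E2 86 B4.
U+BC5F3: 4-byte form → F2 BC 97 B3.
U+005C: 1-byte form → 5C.
U+00F8: 2-byte form → C3 B8.
U+21BF: 3-byte form → E2 86 BF.
Concatenated (21 bytes): F3 B2 A5 A5 F3 88 A1 B0 E2 86 B4 F2 BC 97 B3 5C C3 B8 E2 86 BF.

F3 B2 A5 A5 F3 88 A1 B0 E2 86 B4 F2 BC 97 B3 5C C3 B8 E2 86 BF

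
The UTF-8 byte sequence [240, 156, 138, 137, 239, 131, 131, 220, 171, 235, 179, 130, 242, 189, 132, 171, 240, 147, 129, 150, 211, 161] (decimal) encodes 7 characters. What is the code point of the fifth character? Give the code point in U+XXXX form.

U+BD12B

Offset 0: leading byte 0xF0 = 11110000 → 4-byte char #1 = F0 9C 8A 89.
Offset 4: leading byte 0xEF = 11101111 → 3-byte char #2 = EF 83 83.
Offset 7: leading byte 0xDC = 11011100 → 2-byte char #3 = DC AB.
Offset 9: leading byte 0xEB = 11101011 → 3-byte char #4 = EB B3 82.
Offset 12: leading byte 0xF2 = 11110010 → 4-byte char #5 = F2 BD 84 AB.
Leading byte 0xF2 = 11110010 matches 11110xxx → 4-byte sequence.
Byte 1: 0xF2 = 11110010, payload 010 (3 bits).
Byte 2: 0xBD = 10111101 (10xxxxxx ✓), payload 111101.
Byte 3: 0x84 = 10000100 (10xxxxxx ✓), payload 000100.
Byte 4: 0xAB = 10101011 (10xxxxxx ✓), payload 101011.
Concatenate: 010111101000100101011 = 0xBD12B (21 bits → U+BD12B).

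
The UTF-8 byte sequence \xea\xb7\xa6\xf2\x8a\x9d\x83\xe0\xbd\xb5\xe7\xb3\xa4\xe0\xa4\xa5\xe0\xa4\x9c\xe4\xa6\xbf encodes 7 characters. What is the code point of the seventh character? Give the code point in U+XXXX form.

U+49BF

Offset 0: leading byte 0xEA = 11101010 → 3-byte char #1 = EA B7 A6.
Offset 3: leading byte 0xF2 = 11110010 → 4-byte char #2 = F2 8A 9D 83.
Offset 7: leading byte 0xE0 = 11100000 → 3-byte char #3 = E0 BD B5.
Offset 10: leading byte 0xE7 = 11100111 → 3-byte char #4 = E7 B3 A4.
Offset 13: leading byte 0xE0 = 11100000 → 3-byte char #5 = E0 A4 A5.
Offset 16: leading byte 0xE0 = 11100000 → 3-byte char #6 = E0 A4 9C.
Offset 19: leading byte 0xE4 = 11100100 → 3-byte char #7 = E4 A6 BF.
Leading byte 0xE4 = 11100100 matches 1110xxxx → 3-byte sequence.
Byte 1: 0xE4 = 11100100, payload 0100 (4 bits).
Byte 2: 0xA6 = 10100110 (10xxxxxx ✓), payload 100110.
Byte 3: 0xBF = 10111111 (10xxxxxx ✓), payload 111111.
Concatenate: 0100100110111111 = 0x49BF (16 bits → U+49BF).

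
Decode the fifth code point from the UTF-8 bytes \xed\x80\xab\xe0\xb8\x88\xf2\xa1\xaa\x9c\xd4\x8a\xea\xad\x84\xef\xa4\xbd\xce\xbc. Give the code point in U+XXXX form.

U+AB44

Offset 0: leading byte 0xED = 11101101 → 3-byte char #1 = ED 80 AB.
Offset 3: leading byte 0xE0 = 11100000 → 3-byte char #2 = E0 B8 88.
Offset 6: leading byte 0xF2 = 11110010 → 4-byte char #3 = F2 A1 AA 9C.
Offset 10: leading byte 0xD4 = 11010100 → 2-byte char #4 = D4 8A.
Offset 12: leading byte 0xEA = 11101010 → 3-byte char #5 = EA AD 84.
Leading byte 0xEA = 11101010 matches 1110xxxx → 3-byte sequence.
Byte 1: 0xEA = 11101010, payload 1010 (4 bits).
Byte 2: 0xAD = 10101101 (10xxxxxx ✓), payload 101101.
Byte 3: 0x84 = 10000100 (10xxxxxx ✓), payload 000100.
Concatenate: 1010101101000100 = 0xAB44 (16 bits → U+AB44).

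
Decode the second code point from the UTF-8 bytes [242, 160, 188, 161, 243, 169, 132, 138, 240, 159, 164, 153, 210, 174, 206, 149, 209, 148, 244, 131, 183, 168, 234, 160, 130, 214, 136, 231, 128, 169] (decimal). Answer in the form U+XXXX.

Offset 0: leading byte 0xF2 = 11110010 → 4-byte char #1 = F2 A0 BC A1.
Offset 4: leading byte 0xF3 = 11110011 → 4-byte char #2 = F3 A9 84 8A.
Leading byte 0xF3 = 11110011 matches 11110xxx → 4-byte sequence.
Byte 1: 0xF3 = 11110011, payload 011 (3 bits).
Byte 2: 0xA9 = 10101001 (10xxxxxx ✓), payload 101001.
Byte 3: 0x84 = 10000100 (10xxxxxx ✓), payload 000100.
Byte 4: 0x8A = 10001010 (10xxxxxx ✓), payload 001010.
Concatenate: 011101001000100001010 = 0xE910A (21 bits → U+E910A).

U+E910A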